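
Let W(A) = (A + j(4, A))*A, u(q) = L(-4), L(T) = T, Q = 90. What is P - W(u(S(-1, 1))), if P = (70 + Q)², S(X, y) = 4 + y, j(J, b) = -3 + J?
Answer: 25588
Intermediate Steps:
u(q) = -4
W(A) = A*(1 + A) (W(A) = (A + (-3 + 4))*A = (A + 1)*A = (1 + A)*A = A*(1 + A))
P = 25600 (P = (70 + 90)² = 160² = 25600)
P - W(u(S(-1, 1))) = 25600 - (-4)*(1 - 4) = 25600 - (-4)*(-3) = 25600 - 1*12 = 25600 - 12 = 25588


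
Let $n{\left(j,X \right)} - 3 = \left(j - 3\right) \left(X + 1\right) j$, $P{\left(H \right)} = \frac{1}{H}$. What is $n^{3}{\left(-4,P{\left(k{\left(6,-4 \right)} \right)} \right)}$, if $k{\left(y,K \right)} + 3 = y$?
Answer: $\frac{1771561}{27} \approx 65613.0$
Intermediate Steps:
$k{\left(y,K \right)} = -3 + y$
$n{\left(j,X \right)} = 3 + j \left(1 + X\right) \left(-3 + j\right)$ ($n{\left(j,X \right)} = 3 + \left(j - 3\right) \left(X + 1\right) j = 3 + \left(-3 + j\right) \left(1 + X\right) j = 3 + \left(1 + X\right) \left(-3 + j\right) j = 3 + j \left(1 + X\right) \left(-3 + j\right)$)
$n^{3}{\left(-4,P{\left(k{\left(6,-4 \right)} \right)} \right)} = \left(3 + \left(-4\right)^{2} - -12 + \frac{\left(-4\right)^{2}}{-3 + 6} - 3 \frac{1}{-3 + 6} \left(-4\right)\right)^{3} = \left(3 + 16 + 12 + \frac{1}{3} \cdot 16 - 3 \cdot \frac{1}{3} \left(-4\right)\right)^{3} = \left(3 + 16 + 12 + \frac{1}{3} \cdot 16 - 1 \left(-4\right)\right)^{3} = \left(3 + 16 + 12 + \frac{16}{3} + 4\right)^{3} = \left(\frac{121}{3}\right)^{3} = \frac{1771561}{27}$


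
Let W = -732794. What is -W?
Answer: 732794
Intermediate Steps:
-W = -1*(-732794) = 732794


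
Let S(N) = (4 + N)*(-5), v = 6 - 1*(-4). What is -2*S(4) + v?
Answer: 90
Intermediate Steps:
v = 10 (v = 6 + 4 = 10)
S(N) = -20 - 5*N
-2*S(4) + v = -2*(-20 - 5*4) + 10 = -2*(-20 - 20) + 10 = -2*(-40) + 10 = 80 + 10 = 90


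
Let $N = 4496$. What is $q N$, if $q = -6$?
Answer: $-26976$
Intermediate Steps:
$q N = \left(-6\right) 4496 = -26976$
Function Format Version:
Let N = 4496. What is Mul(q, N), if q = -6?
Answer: -26976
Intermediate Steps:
Mul(q, N) = Mul(-6, 4496) = -26976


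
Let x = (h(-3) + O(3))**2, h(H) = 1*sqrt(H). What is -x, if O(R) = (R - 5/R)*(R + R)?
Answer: -(8 + I*sqrt(3))**2 ≈ -61.0 - 27.713*I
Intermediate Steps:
h(H) = sqrt(H)
O(R) = 2*R*(R - 5/R) (O(R) = (R - 5/R)*(2*R) = 2*R*(R - 5/R))
x = (8 + I*sqrt(3))**2 (x = (sqrt(-3) + (-10 + 2*3**2))**2 = (I*sqrt(3) + (-10 + 2*9))**2 = (I*sqrt(3) + (-10 + 18))**2 = (I*sqrt(3) + 8)**2 = (8 + I*sqrt(3))**2 ≈ 61.0 + 27.713*I)
-x = -(8 + I*sqrt(3))**2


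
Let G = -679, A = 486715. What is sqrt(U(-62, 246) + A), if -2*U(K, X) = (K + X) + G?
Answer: 5*sqrt(77914)/2 ≈ 697.83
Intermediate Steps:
U(K, X) = 679/2 - K/2 - X/2 (U(K, X) = -((K + X) - 679)/2 = -(-679 + K + X)/2 = 679/2 - K/2 - X/2)
sqrt(U(-62, 246) + A) = sqrt((679/2 - 1/2*(-62) - 1/2*246) + 486715) = sqrt((679/2 + 31 - 123) + 486715) = sqrt(495/2 + 486715) = sqrt(973925/2) = 5*sqrt(77914)/2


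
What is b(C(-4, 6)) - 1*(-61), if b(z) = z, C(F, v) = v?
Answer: 67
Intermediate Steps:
b(C(-4, 6)) - 1*(-61) = 6 - 1*(-61) = 6 + 61 = 67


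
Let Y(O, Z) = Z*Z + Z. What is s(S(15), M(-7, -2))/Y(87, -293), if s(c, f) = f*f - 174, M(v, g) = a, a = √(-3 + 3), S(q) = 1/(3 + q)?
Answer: -87/42778 ≈ -0.0020338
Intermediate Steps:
a = 0 (a = √0 = 0)
Y(O, Z) = Z + Z² (Y(O, Z) = Z² + Z = Z + Z²)
M(v, g) = 0
s(c, f) = -174 + f² (s(c, f) = f² - 174 = -174 + f²)
s(S(15), M(-7, -2))/Y(87, -293) = (-174 + 0²)/((-293*(1 - 293))) = (-174 + 0)/((-293*(-292))) = -174/85556 = -174*1/85556 = -87/42778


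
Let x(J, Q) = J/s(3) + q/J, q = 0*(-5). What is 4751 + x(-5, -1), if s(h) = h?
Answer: 14248/3 ≈ 4749.3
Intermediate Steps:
q = 0
x(J, Q) = J/3 (x(J, Q) = J/3 + 0/J = J*(1/3) + 0 = J/3 + 0 = J/3)
4751 + x(-5, -1) = 4751 + (1/3)*(-5) = 4751 - 5/3 = 14248/3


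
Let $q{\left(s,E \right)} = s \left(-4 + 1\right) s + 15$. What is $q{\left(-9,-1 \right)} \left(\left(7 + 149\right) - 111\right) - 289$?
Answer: $-10549$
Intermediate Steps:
$q{\left(s,E \right)} = 15 - 3 s^{2}$ ($q{\left(s,E \right)} = s \left(-3\right) s + 15 = - 3 s s + 15 = - 3 s^{2} + 15 = 15 - 3 s^{2}$)
$q{\left(-9,-1 \right)} \left(\left(7 + 149\right) - 111\right) - 289 = \left(15 - 3 \left(-9\right)^{2}\right) \left(\left(7 + 149\right) - 111\right) - 289 = \left(15 - 243\right) \left(156 - 111\right) - 289 = \left(15 - 243\right) 45 - 289 = \left(-228\right) 45 - 289 = -10260 - 289 = -10549$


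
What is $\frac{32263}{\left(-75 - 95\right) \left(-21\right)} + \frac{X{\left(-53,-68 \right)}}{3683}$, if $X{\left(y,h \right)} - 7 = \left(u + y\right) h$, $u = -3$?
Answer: $\frac{18920597}{1878330} \approx 10.073$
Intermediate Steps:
$X{\left(y,h \right)} = 7 + h \left(-3 + y\right)$ ($X{\left(y,h \right)} = 7 + \left(-3 + y\right) h = 7 + h \left(-3 + y\right)$)
$\frac{32263}{\left(-75 - 95\right) \left(-21\right)} + \frac{X{\left(-53,-68 \right)}}{3683} = \frac{32263}{\left(-75 - 95\right) \left(-21\right)} + \frac{7 - -204 - -3604}{3683} = \frac{32263}{\left(-170\right) \left(-21\right)} + \left(7 + 204 + 3604\right) \frac{1}{3683} = \frac{32263}{3570} + 3815 \cdot \frac{1}{3683} = 32263 \cdot \frac{1}{3570} + \frac{3815}{3683} = \frac{4609}{510} + \frac{3815}{3683} = \frac{18920597}{1878330}$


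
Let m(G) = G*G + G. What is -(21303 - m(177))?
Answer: 10203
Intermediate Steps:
m(G) = G + G² (m(G) = G² + G = G + G²)
-(21303 - m(177)) = -(21303 - 177*(1 + 177)) = -(21303 - 177*178) = -(21303 - 1*31506) = -(21303 - 31506) = -1*(-10203) = 10203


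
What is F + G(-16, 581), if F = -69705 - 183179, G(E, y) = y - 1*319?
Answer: -252622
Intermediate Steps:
G(E, y) = -319 + y (G(E, y) = y - 319 = -319 + y)
F = -252884
F + G(-16, 581) = -252884 + (-319 + 581) = -252884 + 262 = -252622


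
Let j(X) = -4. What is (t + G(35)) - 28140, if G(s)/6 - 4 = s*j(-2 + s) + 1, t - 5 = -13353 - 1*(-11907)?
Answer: -30391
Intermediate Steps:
t = -1441 (t = 5 + (-13353 - 1*(-11907)) = 5 + (-13353 + 11907) = 5 - 1446 = -1441)
G(s) = 30 - 24*s (G(s) = 24 + 6*(s*(-4) + 1) = 24 + 6*(-4*s + 1) = 24 + 6*(1 - 4*s) = 24 + (6 - 24*s) = 30 - 24*s)
(t + G(35)) - 28140 = (-1441 + (30 - 24*35)) - 28140 = (-1441 + (30 - 840)) - 28140 = (-1441 - 810) - 28140 = -2251 - 28140 = -30391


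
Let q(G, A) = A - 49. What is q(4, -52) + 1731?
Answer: 1630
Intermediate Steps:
q(G, A) = -49 + A
q(4, -52) + 1731 = (-49 - 52) + 1731 = -101 + 1731 = 1630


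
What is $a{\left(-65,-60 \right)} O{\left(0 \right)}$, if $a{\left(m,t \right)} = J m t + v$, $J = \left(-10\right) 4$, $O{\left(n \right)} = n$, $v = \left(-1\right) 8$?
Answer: $0$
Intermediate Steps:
$v = -8$
$J = -40$
$a{\left(m,t \right)} = -8 - 40 m t$ ($a{\left(m,t \right)} = - 40 m t - 8 = -8 - 40 m t$)
$a{\left(-65,-60 \right)} O{\left(0 \right)} = \left(-8 - \left(-2600\right) \left(-60\right)\right) 0 = \left(-8 - 156000\right) 0 = \left(-156008\right) 0 = 0$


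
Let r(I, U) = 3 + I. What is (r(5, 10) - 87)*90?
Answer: -7110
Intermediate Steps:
(r(5, 10) - 87)*90 = ((3 + 5) - 87)*90 = (8 - 87)*90 = -79*90 = -7110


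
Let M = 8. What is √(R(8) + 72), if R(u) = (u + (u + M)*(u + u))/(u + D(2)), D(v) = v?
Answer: 2*√615/5 ≈ 9.9197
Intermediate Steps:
R(u) = (u + 2*u*(8 + u))/(2 + u) (R(u) = (u + (u + 8)*(u + u))/(u + 2) = (u + (8 + u)*(2*u))/(2 + u) = (u + 2*u*(8 + u))/(2 + u))
√(R(8) + 72) = √(8*(17 + 2*8)/(2 + 8) + 72) = √(8*(17 + 16)/10 + 72) = √(8*(⅒)*33 + 72) = √(132/5 + 72) = √(492/5) = 2*√615/5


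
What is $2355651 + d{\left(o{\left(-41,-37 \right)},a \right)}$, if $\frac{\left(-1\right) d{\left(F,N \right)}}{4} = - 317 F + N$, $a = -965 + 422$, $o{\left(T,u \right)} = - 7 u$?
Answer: $2686235$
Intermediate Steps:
$o{\left(T,u \right)} = - 7 u$
$a = -543$
$d{\left(F,N \right)} = - 4 N + 1268 F$ ($d{\left(F,N \right)} = - 4 \left(- 317 F + N\right) = - 4 \left(N - 317 F\right) = - 4 N + 1268 F$)
$2355651 + d{\left(o{\left(-41,-37 \right)},a \right)} = 2355651 - \left(-2172 - 1268 \left(\left(-7\right) \left(-37\right)\right)\right) = 2355651 + \left(2172 + 1268 \cdot 259\right) = 2355651 + \left(2172 + 328412\right) = 2355651 + 330584 = 2686235$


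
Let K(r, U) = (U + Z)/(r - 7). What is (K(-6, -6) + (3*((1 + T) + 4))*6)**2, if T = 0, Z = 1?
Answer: 1380625/169 ≈ 8169.4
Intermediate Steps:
K(r, U) = (1 + U)/(-7 + r) (K(r, U) = (U + 1)/(r - 7) = (1 + U)/(-7 + r))
(K(-6, -6) + (3*((1 + T) + 4))*6)**2 = ((1 - 6)/(-7 - 6) + (3*((1 + 0) + 4))*6)**2 = (-5/(-13) + (3*(1 + 4))*6)**2 = (-1/13*(-5) + (3*5)*6)**2 = (5/13 + 15*6)**2 = (5/13 + 90)**2 = (1175/13)**2 = 1380625/169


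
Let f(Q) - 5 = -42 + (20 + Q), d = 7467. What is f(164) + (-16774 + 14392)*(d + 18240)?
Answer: -61233927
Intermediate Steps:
f(Q) = -17 + Q (f(Q) = 5 + (-42 + (20 + Q)) = 5 + (-22 + Q) = -17 + Q)
f(164) + (-16774 + 14392)*(d + 18240) = (-17 + 164) + (-16774 + 14392)*(7467 + 18240) = 147 - 2382*25707 = 147 - 61234074 = -61233927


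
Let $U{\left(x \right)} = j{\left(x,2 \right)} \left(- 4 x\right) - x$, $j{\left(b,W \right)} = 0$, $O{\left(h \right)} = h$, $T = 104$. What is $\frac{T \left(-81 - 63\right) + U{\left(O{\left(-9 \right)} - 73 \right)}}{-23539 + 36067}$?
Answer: $- \frac{7447}{6264} \approx -1.1889$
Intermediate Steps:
$U{\left(x \right)} = - x$ ($U{\left(x \right)} = 0 \left(- 4 x\right) - x = 0 - x = - x$)
$\frac{T \left(-81 - 63\right) + U{\left(O{\left(-9 \right)} - 73 \right)}}{-23539 + 36067} = \frac{104 \left(-81 - 63\right) - \left(-9 - 73\right)}{-23539 + 36067} = \frac{104 \left(-144\right) - \left(-9 - 73\right)}{12528} = \left(-14976 - -82\right) \frac{1}{12528} = \left(-14976 + 82\right) \frac{1}{12528} = \left(-14894\right) \frac{1}{12528} = - \frac{7447}{6264}$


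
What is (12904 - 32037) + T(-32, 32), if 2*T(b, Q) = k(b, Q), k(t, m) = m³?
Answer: -2749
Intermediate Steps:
T(b, Q) = Q³/2
(12904 - 32037) + T(-32, 32) = (12904 - 32037) + (½)*32³ = -19133 + (½)*32768 = -19133 + 16384 = -2749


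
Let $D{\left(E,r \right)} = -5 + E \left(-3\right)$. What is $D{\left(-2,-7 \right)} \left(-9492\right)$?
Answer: $-9492$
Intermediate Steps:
$D{\left(E,r \right)} = -5 - 3 E$
$D{\left(-2,-7 \right)} \left(-9492\right) = \left(-5 - -6\right) \left(-9492\right) = \left(-5 + 6\right) \left(-9492\right) = 1 \left(-9492\right) = -9492$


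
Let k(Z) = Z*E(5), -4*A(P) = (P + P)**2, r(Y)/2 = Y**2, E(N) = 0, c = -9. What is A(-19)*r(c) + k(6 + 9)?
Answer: -58482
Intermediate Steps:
r(Y) = 2*Y**2
A(P) = -P**2 (A(P) = -(P + P)**2/4 = -4*P**2/4 = -P**2)
k(Z) = 0 (k(Z) = Z*0 = 0)
A(-19)*r(c) + k(6 + 9) = (-1*(-19)**2)*(2*(-9)**2) + 0 = (-1*361)*(2*81) + 0 = -361*162 + 0 = -58482 + 0 = -58482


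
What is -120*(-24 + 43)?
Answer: -2280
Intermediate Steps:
-120*(-24 + 43) = -120*19 = -2280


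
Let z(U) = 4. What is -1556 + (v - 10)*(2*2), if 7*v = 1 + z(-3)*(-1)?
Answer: -11184/7 ≈ -1597.7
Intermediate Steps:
v = -3/7 (v = (1 + 4*(-1))/7 = (1 - 4)/7 = (⅐)*(-3) = -3/7 ≈ -0.42857)
-1556 + (v - 10)*(2*2) = -1556 + (-3/7 - 10)*(2*2) = -1556 - 73/7*4 = -1556 - 292/7 = -11184/7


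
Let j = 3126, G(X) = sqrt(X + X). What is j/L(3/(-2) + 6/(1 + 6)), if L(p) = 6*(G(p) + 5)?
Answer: 18235/184 - 1563*I*sqrt(7)/184 ≈ 99.103 - 22.475*I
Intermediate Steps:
G(X) = sqrt(2)*sqrt(X) (G(X) = sqrt(2*X) = sqrt(2)*sqrt(X))
L(p) = 30 + 6*sqrt(2)*sqrt(p) (L(p) = 6*(sqrt(2)*sqrt(p) + 5) = 6*(5 + sqrt(2)*sqrt(p)) = 30 + 6*sqrt(2)*sqrt(p))
j/L(3/(-2) + 6/(1 + 6)) = 3126/(30 + 6*sqrt(2)*sqrt(3/(-2) + 6/(1 + 6))) = 3126/(30 + 6*sqrt(2)*sqrt(3*(-1/2) + 6/7)) = 3126/(30 + 6*sqrt(2)*sqrt(-3/2 + 6*(1/7))) = 3126/(30 + 6*sqrt(2)*sqrt(-3/2 + 6/7)) = 3126/(30 + 6*sqrt(2)*sqrt(-9/14)) = 3126/(30 + 6*sqrt(2)*(3*I*sqrt(14)/14)) = 3126/(30 + 18*I*sqrt(7)/7)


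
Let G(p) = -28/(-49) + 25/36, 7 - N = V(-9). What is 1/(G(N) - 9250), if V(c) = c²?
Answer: -252/2330681 ≈ -0.00010812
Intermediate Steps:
N = -74 (N = 7 - 1*(-9)² = 7 - 1*81 = 7 - 81 = -74)
G(p) = 319/252 (G(p) = -28*(-1/49) + 25*(1/36) = 4/7 + 25/36 = 319/252)
1/(G(N) - 9250) = 1/(319/252 - 9250) = 1/(-2330681/252) = -252/2330681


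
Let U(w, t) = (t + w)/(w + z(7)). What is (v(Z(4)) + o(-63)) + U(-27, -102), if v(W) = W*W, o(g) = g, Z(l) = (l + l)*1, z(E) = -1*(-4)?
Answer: 152/23 ≈ 6.6087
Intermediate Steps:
z(E) = 4
Z(l) = 2*l (Z(l) = (2*l)*1 = 2*l)
v(W) = W²
U(w, t) = (t + w)/(4 + w) (U(w, t) = (t + w)/(w + 4) = (t + w)/(4 + w))
(v(Z(4)) + o(-63)) + U(-27, -102) = ((2*4)² - 63) + (-102 - 27)/(4 - 27) = (8² - 63) - 129/(-23) = (64 - 63) - 1/23*(-129) = 1 + 129/23 = 152/23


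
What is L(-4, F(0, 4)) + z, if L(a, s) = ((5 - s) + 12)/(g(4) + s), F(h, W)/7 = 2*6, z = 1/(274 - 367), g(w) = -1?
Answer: -6314/7719 ≈ -0.81798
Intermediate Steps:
z = -1/93 (z = 1/(-93) = -1/93 ≈ -0.010753)
F(h, W) = 84 (F(h, W) = 7*(2*6) = 7*12 = 84)
L(a, s) = (17 - s)/(-1 + s) (L(a, s) = ((5 - s) + 12)/(-1 + s) = (17 - s)/(-1 + s))
L(-4, F(0, 4)) + z = (17 - 1*84)/(-1 + 84) - 1/93 = (17 - 84)/83 - 1/93 = (1/83)*(-67) - 1/93 = -67/83 - 1/93 = -6314/7719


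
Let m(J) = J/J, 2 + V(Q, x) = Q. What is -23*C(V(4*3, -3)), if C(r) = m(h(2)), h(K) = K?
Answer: -23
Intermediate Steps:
V(Q, x) = -2 + Q
m(J) = 1
C(r) = 1
-23*C(V(4*3, -3)) = -23*1 = -23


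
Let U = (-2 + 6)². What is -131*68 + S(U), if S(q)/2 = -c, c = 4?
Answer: -8916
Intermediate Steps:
U = 16 (U = 4² = 16)
S(q) = -8 (S(q) = 2*(-1*4) = 2*(-4) = -8)
-131*68 + S(U) = -131*68 - 8 = -8908 - 8 = -8916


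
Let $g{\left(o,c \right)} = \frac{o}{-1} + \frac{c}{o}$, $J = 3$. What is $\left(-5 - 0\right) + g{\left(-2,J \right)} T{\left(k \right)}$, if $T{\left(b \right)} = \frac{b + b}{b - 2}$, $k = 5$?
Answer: $- \frac{10}{3} \approx -3.3333$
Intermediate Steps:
$T{\left(b \right)} = \frac{2 b}{-2 + b}$
$g{\left(o,c \right)} = - o + \frac{c}{o}$ ($g{\left(o,c \right)} = o \left(-1\right) + \frac{c}{o} = - o + \frac{c}{o}$)
$\left(-5 - 0\right) + g{\left(-2,J \right)} T{\left(k \right)} = \left(-5 - 0\right) + \left(\left(-1\right) \left(-2\right) + \frac{3}{-2}\right) 2 \cdot 5 \frac{1}{-2 + 5} = \left(-5 + 0\right) + \left(2 + 3 \left(- \frac{1}{2}\right)\right) 2 \cdot 5 \cdot \frac{1}{3} = -5 + \left(2 - \frac{3}{2}\right) 2 \cdot 5 \cdot \frac{1}{3} = -5 + \frac{1}{2} \cdot \frac{10}{3} = -5 + \frac{5}{3} = - \frac{10}{3}$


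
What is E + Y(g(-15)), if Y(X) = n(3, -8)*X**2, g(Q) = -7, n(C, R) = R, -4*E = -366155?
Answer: 364587/4 ≈ 91147.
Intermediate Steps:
E = 366155/4 (E = -1/4*(-366155) = 366155/4 ≈ 91539.)
Y(X) = -8*X**2
E + Y(g(-15)) = 366155/4 - 8*(-7)**2 = 366155/4 - 8*49 = 366155/4 - 392 = 364587/4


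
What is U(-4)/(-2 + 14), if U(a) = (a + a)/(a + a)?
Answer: 1/12 ≈ 0.083333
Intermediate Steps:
U(a) = 1 (U(a) = (2*a)/((2*a)) = (2*a)*(1/(2*a)) = 1)
U(-4)/(-2 + 14) = 1/(-2 + 14) = 1/12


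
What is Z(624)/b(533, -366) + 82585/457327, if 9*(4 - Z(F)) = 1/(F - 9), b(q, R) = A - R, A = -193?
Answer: 89204442128/437915755485 ≈ 0.20370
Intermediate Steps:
b(q, R) = -193 - R
Z(F) = 4 - 1/(9*(-9 + F)) (Z(F) = 4 - 1/(9*(F - 9)) = 4 - 1/(9*(-9 + F)))
Z(624)/b(533, -366) + 82585/457327 = ((-325 + 36*624)/(9*(-9 + 624)))/(-193 - 1*(-366)) + 82585/457327 = ((⅑)*(-325 + 22464)/615)/(-193 + 366) + 82585*(1/457327) = ((⅑)*(1/615)*22139)/173 + 82585/457327 = (22139/5535)*(1/173) + 82585/457327 = 22139/957555 + 82585/457327 = 89204442128/437915755485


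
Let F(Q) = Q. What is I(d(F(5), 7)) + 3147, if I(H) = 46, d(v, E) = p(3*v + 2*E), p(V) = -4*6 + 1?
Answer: 3193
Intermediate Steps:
p(V) = -23 (p(V) = -24 + 1 = -23)
d(v, E) = -23
I(d(F(5), 7)) + 3147 = 46 + 3147 = 3193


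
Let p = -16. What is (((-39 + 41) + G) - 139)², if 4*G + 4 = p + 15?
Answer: 305809/16 ≈ 19113.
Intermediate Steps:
G = -5/4 (G = -1 + (-16 + 15)/4 = -1 + (¼)*(-1) = -1 - ¼ = -5/4 ≈ -1.2500)
(((-39 + 41) + G) - 139)² = (((-39 + 41) - 5/4) - 139)² = ((2 - 5/4) - 139)² = (¾ - 139)² = (-553/4)² = 305809/16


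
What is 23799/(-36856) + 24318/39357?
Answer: -4488115/161171288 ≈ -0.027847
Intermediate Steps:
23799/(-36856) + 24318/39357 = 23799*(-1/36856) + 24318*(1/39357) = -23799/36856 + 2702/4373 = -4488115/161171288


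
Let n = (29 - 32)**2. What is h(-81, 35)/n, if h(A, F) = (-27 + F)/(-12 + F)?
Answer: 8/207 ≈ 0.038647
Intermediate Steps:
n = 9 (n = (-3)**2 = 9)
h(A, F) = (-27 + F)/(-12 + F)
h(-81, 35)/n = ((-27 + 35)/(-12 + 35))/9 = (8/23)*(1/9) = 8/207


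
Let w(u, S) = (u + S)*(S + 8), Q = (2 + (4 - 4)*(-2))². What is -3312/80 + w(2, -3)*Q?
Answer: -307/5 ≈ -61.400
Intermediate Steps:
Q = 4 (Q = (2 + 0*(-2))² = (2 + 0)² = 2² = 4)
w(u, S) = (8 + S)*(S + u) (w(u, S) = (S + u)*(8 + S) = (8 + S)*(S + u))
-3312/80 + w(2, -3)*Q = -3312/80 + ((-3)² + 8*(-3) + 8*2 - 3*2)*4 = -3312/80 + (9 - 24 + 16 - 6)*4 = -144*23/80 - 5*4 = -207/5 - 20 = -307/5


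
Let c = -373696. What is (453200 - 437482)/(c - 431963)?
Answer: -15718/805659 ≈ -0.019509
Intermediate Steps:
(453200 - 437482)/(c - 431963) = (453200 - 437482)/(-373696 - 431963) = 15718/(-805659) = 15718*(-1/805659) = -15718/805659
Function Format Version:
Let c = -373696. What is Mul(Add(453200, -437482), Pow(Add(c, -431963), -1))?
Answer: Rational(-15718, 805659) ≈ -0.019509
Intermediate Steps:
Mul(Add(453200, -437482), Pow(Add(c, -431963), -1)) = Mul(Add(453200, -437482), Pow(Add(-373696, -431963), -1)) = Mul(15718, Pow(-805659, -1)) = Mul(15718, Rational(-1, 805659)) = Rational(-15718, 805659)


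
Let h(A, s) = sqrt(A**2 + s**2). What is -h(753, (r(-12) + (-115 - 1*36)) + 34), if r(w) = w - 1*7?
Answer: -sqrt(585505) ≈ -765.18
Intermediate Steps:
r(w) = -7 + w (r(w) = w - 7 = -7 + w)
-h(753, (r(-12) + (-115 - 1*36)) + 34) = -sqrt(753**2 + (((-7 - 12) + (-115 - 1*36)) + 34)**2) = -sqrt(567009 + ((-19 + (-115 - 36)) + 34)**2) = -sqrt(567009 + ((-19 - 151) + 34)**2) = -sqrt(567009 + (-170 + 34)**2) = -sqrt(567009 + (-136)**2) = -sqrt(567009 + 18496) = -sqrt(585505)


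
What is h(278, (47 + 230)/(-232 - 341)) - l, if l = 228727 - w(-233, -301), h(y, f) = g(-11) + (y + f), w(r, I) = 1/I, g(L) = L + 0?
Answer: -39403265530/172473 ≈ -2.2846e+5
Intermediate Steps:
g(L) = L
h(y, f) = -11 + f + y (h(y, f) = -11 + (y + f) = -11 + (f + y) = -11 + f + y)
l = 68846828/301 (l = 228727 - 1/(-301) = 228727 - 1*(-1/301) = 228727 + 1/301 = 68846828/301 ≈ 2.2873e+5)
h(278, (47 + 230)/(-232 - 341)) - l = (-11 + (47 + 230)/(-232 - 341) + 278) - 1*68846828/301 = (-11 + 277/(-573) + 278) - 68846828/301 = (-11 + 277*(-1/573) + 278) - 68846828/301 = (-11 - 277/573 + 278) - 68846828/301 = 152714/573 - 68846828/301 = -39403265530/172473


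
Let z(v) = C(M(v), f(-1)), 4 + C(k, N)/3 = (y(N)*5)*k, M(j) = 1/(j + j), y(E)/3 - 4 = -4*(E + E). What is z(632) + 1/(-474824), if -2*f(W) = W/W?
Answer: -439449691/37511096 ≈ -11.715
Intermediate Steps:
y(E) = 12 - 24*E (y(E) = 12 + 3*(-4*(E + E)) = 12 + 3*(-8*E) = 12 - 24*E)
M(j) = 1/(2*j)
f(W) = -½ (f(W) = -W/(2*W) = -½*1 = -½)
C(k, N) = -12 + 3*k*(60 - 120*N) (C(k, N) = -12 + 3*(((12 - 24*N)*5)*k) = -12 + 3*((60 - 120*N)*k) = -12 + 3*(k*(60 - 120*N)) = -12 + 3*k*(60 - 120*N))
z(v) = -12 + 180/v (z(v) = -12 + 180*(1/(2*v)) - 360*(-½)*1/(2*v) = -12 + 90/v + 90/v = -12 + 180/v)
z(632) + 1/(-474824) = (-12 + 180/632) + 1/(-474824) = (-12 + 180*(1/632)) - 1/474824 = (-12 + 45/158) - 1/474824 = -1851/158 - 1/474824 = -439449691/37511096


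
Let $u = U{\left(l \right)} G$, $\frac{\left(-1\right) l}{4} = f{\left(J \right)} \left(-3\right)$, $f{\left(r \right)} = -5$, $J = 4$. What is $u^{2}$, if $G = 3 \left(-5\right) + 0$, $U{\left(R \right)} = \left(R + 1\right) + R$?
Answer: $3186225$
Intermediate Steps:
$l = -60$ ($l = - 4 \left(\left(-5\right) \left(-3\right)\right) = \left(-4\right) 15 = -60$)
$U{\left(R \right)} = 1 + 2 R$ ($U{\left(R \right)} = \left(1 + R\right) + R = 1 + 2 R$)
$G = -15$ ($G = -15 + 0 = -15$)
$u = 1785$ ($u = \left(1 + 2 \left(-60\right)\right) \left(-15\right) = \left(1 - 120\right) \left(-15\right) = \left(-119\right) \left(-15\right) = 1785$)
$u^{2} = 1785^{2} = 3186225$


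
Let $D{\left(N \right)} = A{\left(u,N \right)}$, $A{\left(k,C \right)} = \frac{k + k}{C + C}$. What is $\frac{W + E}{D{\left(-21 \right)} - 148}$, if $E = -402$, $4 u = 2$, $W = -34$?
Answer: $\frac{18312}{6217} \approx 2.9455$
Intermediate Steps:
$u = \frac{1}{2}$ ($u = \frac{1}{4} \cdot 2 = \frac{1}{2} \approx 0.5$)
$A{\left(k,C \right)} = \frac{k}{C}$ ($A{\left(k,C \right)} = \frac{2 k}{2 C} = 2 k \frac{1}{2 C} = \frac{k}{C}$)
$D{\left(N \right)} = \frac{1}{2 N}$
$\frac{W + E}{D{\left(-21 \right)} - 148} = \frac{-34 - 402}{\frac{1}{2 \left(-21\right)} - 148} = - \frac{436}{\frac{1}{2} \left(- \frac{1}{21}\right) - 148} = - \frac{436}{- \frac{1}{42} - 148} = - \frac{436}{- \frac{6217}{42}} = \left(-436\right) \left(- \frac{42}{6217}\right) = \frac{18312}{6217}$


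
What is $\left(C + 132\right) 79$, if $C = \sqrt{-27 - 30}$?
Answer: $10428 + 79 i \sqrt{57} \approx 10428.0 + 596.44 i$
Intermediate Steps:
$C = i \sqrt{57}$ ($C = \sqrt{-57} = i \sqrt{57} \approx 7.5498 i$)
$\left(C + 132\right) 79 = \left(i \sqrt{57} + 132\right) 79 = \left(132 + i \sqrt{57}\right) 79 = 10428 + 79 i \sqrt{57}$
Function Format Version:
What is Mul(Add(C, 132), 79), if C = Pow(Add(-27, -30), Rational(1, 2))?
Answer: Add(10428, Mul(79, I, Pow(57, Rational(1, 2)))) ≈ Add(10428., Mul(596.44, I))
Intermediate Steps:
C = Mul(I, Pow(57, Rational(1, 2))) (C = Pow(-57, Rational(1, 2)) = Mul(I, Pow(57, Rational(1, 2))) ≈ Mul(7.5498, I))
Mul(Add(C, 132), 79) = Mul(Add(Mul(I, Pow(57, Rational(1, 2))), 132), 79) = Mul(Add(132, Mul(I, Pow(57, Rational(1, 2)))), 79) = Add(10428, Mul(79, I, Pow(57, Rational(1, 2))))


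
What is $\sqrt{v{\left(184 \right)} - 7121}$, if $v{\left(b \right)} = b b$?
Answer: $\sqrt{26735} \approx 163.51$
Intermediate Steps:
$v{\left(b \right)} = b^{2}$
$\sqrt{v{\left(184 \right)} - 7121} = \sqrt{184^{2} - 7121} = \sqrt{33856 - 7121} = \sqrt{26735}$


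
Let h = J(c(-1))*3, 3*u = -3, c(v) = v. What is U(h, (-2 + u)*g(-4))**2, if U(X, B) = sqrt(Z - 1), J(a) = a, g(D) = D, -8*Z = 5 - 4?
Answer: -9/8 ≈ -1.1250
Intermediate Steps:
Z = -1/8 (Z = -(5 - 4)/8 = -1/8*1 = -1/8 ≈ -0.12500)
u = -1 (u = (1/3)*(-3) = -1)
h = -3 (h = -1*3 = -3)
U(X, B) = 3*I*sqrt(2)/4 (U(X, B) = sqrt(-1/8 - 1) = sqrt(-9/8) = 3*I*sqrt(2)/4)
U(h, (-2 + u)*g(-4))**2 = (3*I*sqrt(2)/4)**2 = -9/8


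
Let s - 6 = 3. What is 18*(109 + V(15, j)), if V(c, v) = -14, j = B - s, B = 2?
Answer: 1710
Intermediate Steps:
s = 9 (s = 6 + 3 = 9)
j = -7 (j = 2 - 1*9 = 2 - 9 = -7)
18*(109 + V(15, j)) = 18*(109 - 14) = 18*95 = 1710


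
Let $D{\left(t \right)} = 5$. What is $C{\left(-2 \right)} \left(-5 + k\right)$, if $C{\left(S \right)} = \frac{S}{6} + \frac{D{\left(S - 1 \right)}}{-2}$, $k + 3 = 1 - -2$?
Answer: $\frac{85}{6} \approx 14.167$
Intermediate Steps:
$k = 0$ ($k = -3 + \left(1 - -2\right) = -3 + \left(1 + 2\right) = -3 + 3 = 0$)
$C{\left(S \right)} = - \frac{5}{2} + \frac{S}{6}$ ($C{\left(S \right)} = \frac{S}{6} + \frac{5}{-2} = S \frac{1}{6} + 5 \left(- \frac{1}{2}\right) = \frac{S}{6} - \frac{5}{2} = - \frac{5}{2} + \frac{S}{6}$)
$C{\left(-2 \right)} \left(-5 + k\right) = \left(- \frac{5}{2} + \frac{1}{6} \left(-2\right)\right) \left(-5 + 0\right) = \left(- \frac{5}{2} - \frac{1}{3}\right) \left(-5\right) = \left(- \frac{17}{6}\right) \left(-5\right) = \frac{85}{6}$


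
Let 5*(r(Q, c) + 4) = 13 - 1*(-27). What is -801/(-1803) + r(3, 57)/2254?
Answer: 302111/677327 ≈ 0.44603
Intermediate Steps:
r(Q, c) = 4 (r(Q, c) = -4 + (13 - 1*(-27))/5 = -4 + (13 + 27)/5 = -4 + (1/5)*40 = -4 + 8 = 4)
-801/(-1803) + r(3, 57)/2254 = -801/(-1803) + 4/2254 = -801*(-1/1803) + 4*(1/2254) = 267/601 + 2/1127 = 302111/677327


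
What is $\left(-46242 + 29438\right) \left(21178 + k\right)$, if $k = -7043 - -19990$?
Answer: $-573436500$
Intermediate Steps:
$k = 12947$ ($k = -7043 + 19990 = 12947$)
$\left(-46242 + 29438\right) \left(21178 + k\right) = \left(-46242 + 29438\right) \left(21178 + 12947\right) = \left(-16804\right) 34125 = -573436500$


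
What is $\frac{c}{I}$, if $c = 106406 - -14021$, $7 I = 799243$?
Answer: $\frac{842989}{799243} \approx 1.0547$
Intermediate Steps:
$I = \frac{799243}{7}$ ($I = \frac{1}{7} \cdot 799243 = \frac{799243}{7} \approx 1.1418 \cdot 10^{5}$)
$c = 120427$ ($c = 106406 + 14021 = 120427$)
$\frac{c}{I} = \frac{120427}{\frac{799243}{7}} = 120427 \cdot \frac{7}{799243} = \frac{842989}{799243}$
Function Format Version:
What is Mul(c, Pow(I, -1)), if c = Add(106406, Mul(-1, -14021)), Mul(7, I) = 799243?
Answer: Rational(842989, 799243) ≈ 1.0547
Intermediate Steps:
I = Rational(799243, 7) (I = Mul(Rational(1, 7), 799243) = Rational(799243, 7) ≈ 1.1418e+5)
c = 120427 (c = Add(106406, 14021) = 120427)
Mul(c, Pow(I, -1)) = Mul(120427, Pow(Rational(799243, 7), -1)) = Mul(120427, Rational(7, 799243)) = Rational(842989, 799243)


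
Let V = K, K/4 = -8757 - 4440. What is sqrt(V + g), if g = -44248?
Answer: 2*I*sqrt(24259) ≈ 311.51*I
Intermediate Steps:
K = -52788 (K = 4*(-8757 - 4440) = 4*(-13197) = -52788)
V = -52788
sqrt(V + g) = sqrt(-52788 - 44248) = sqrt(-97036) = 2*I*sqrt(24259)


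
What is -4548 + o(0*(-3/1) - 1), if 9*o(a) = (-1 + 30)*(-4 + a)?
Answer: -41077/9 ≈ -4564.1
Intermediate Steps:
o(a) = -116/9 + 29*a/9 (o(a) = ((-1 + 30)*(-4 + a))/9 = (29*(-4 + a))/9 = (-116 + 29*a)/9 = -116/9 + 29*a/9)
-4548 + o(0*(-3/1) - 1) = -4548 + (-116/9 + 29*(0*(-3/1) - 1)/9) = -4548 + (-116/9 + 29*(0*(-3*1) - 1)/9) = -4548 + (-116/9 + 29*(0*(-3) - 1)/9) = -4548 + (-116/9 + 29*(0 - 1)/9) = -4548 + (-116/9 + (29/9)*(-1)) = -4548 + (-116/9 - 29/9) = -4548 - 145/9 = -41077/9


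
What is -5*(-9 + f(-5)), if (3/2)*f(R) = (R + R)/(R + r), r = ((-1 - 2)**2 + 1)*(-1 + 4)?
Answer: 139/3 ≈ 46.333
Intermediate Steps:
r = 30 (r = ((-3)**2 + 1)*3 = (9 + 1)*3 = 10*3 = 30)
f(R) = 4*R/(3*(30 + R)) (f(R) = 2*((R + R)/(R + 30))/3 = 2*((2*R)/(30 + R))/3 = 2*(2*R/(30 + R))/3 = 4*R/(3*(30 + R)))
-5*(-9 + f(-5)) = -5*(-9 + (4/3)*(-5)/(30 - 5)) = -5*(-9 + (4/3)*(-5)/25) = -5*(-9 + (4/3)*(-5)*(1/25)) = -5*(-9 - 4/15) = -5*(-139/15) = 139/3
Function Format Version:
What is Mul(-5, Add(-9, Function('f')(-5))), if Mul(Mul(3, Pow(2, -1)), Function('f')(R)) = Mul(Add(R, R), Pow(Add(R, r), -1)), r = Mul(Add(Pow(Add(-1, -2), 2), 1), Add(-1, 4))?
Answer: Rational(139, 3) ≈ 46.333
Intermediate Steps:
r = 30 (r = Mul(Add(Pow(-3, 2), 1), 3) = Mul(Add(9, 1), 3) = Mul(10, 3) = 30)
Function('f')(R) = Mul(Rational(4, 3), R, Pow(Add(30, R), -1)) (Function('f')(R) = Mul(Rational(2, 3), Mul(Add(R, R), Pow(Add(R, 30), -1))) = Mul(Rational(2, 3), Mul(Mul(2, R), Pow(Add(30, R), -1))) = Mul(Rational(2, 3), Mul(2, R, Pow(Add(30, R), -1))) = Mul(Rational(4, 3), R, Pow(Add(30, R), -1)))
Mul(-5, Add(-9, Function('f')(-5))) = Mul(-5, Add(-9, Mul(Rational(4, 3), -5, Pow(Add(30, -5), -1)))) = Mul(-5, Add(-9, Mul(Rational(4, 3), -5, Pow(25, -1)))) = Mul(-5, Add(-9, Mul(Rational(4, 3), -5, Rational(1, 25)))) = Mul(-5, Add(-9, Rational(-4, 15))) = Mul(-5, Rational(-139, 15)) = Rational(139, 3)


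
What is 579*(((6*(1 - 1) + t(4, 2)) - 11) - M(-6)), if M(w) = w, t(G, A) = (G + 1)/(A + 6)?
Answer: -20265/8 ≈ -2533.1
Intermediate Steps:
t(G, A) = (1 + G)/(6 + A)
579*(((6*(1 - 1) + t(4, 2)) - 11) - M(-6)) = 579*(((6*(1 - 1) + (1 + 4)/(6 + 2)) - 11) - 1*(-6)) = 579*(((6*0 + 5/8) - 11) + 6) = 579*(((0 + (⅛)*5) - 11) + 6) = 579*(((0 + 5/8) - 11) + 6) = 579*((5/8 - 11) + 6) = 579*(-83/8 + 6) = 579*(-35/8) = -20265/8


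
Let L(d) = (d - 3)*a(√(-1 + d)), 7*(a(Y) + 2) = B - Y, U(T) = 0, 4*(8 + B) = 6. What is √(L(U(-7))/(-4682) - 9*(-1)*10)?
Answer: √(96670141239 - 98322*I)/32774 ≈ 9.4867 - 4.8244e-6*I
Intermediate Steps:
B = -13/2 (B = -8 + (¼)*6 = -8 + 3/2 = -13/2 ≈ -6.5000)
a(Y) = -41/14 - Y/7 (a(Y) = -2 + (-13/2 - Y)/7 = -2 + (-13/14 - Y/7) = -41/14 - Y/7)
L(d) = (-3 + d)*(-41/14 - √(-1 + d)/7) (L(d) = (d - 3)*(-41/14 - √(-1 + d)/7) = (-3 + d)*(-41/14 - √(-1 + d)/7))
√(L(U(-7))/(-4682) - 9*(-1)*10) = √(-(-3 + 0)*(41 + 2*√(-1 + 0))/14/(-4682) - 9*(-1)*10) = √(-1/14*(-3)*(41 + 2*√(-1))*(-1/4682) + 9*10) = √(-1/14*(-3)*(41 + 2*I)*(-1/4682) + 90) = √((123/14 + 3*I/7)*(-1/4682) + 90) = √((-123/65548 - 3*I/32774) + 90) = √(5899197/65548 - 3*I/32774)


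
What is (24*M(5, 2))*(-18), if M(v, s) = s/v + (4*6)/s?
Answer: -26784/5 ≈ -5356.8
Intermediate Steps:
M(v, s) = 24/s + s/v (M(v, s) = s/v + 24/s = 24/s + s/v)
(24*M(5, 2))*(-18) = (24*(24/2 + 2/5))*(-18) = (24*(24*(1/2) + 2*(1/5)))*(-18) = (24*(12 + 2/5))*(-18) = (24*(62/5))*(-18) = (1488/5)*(-18) = -26784/5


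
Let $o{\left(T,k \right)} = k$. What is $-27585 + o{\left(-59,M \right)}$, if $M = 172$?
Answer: $-27413$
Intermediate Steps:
$-27585 + o{\left(-59,M \right)} = -27585 + 172 = -27413$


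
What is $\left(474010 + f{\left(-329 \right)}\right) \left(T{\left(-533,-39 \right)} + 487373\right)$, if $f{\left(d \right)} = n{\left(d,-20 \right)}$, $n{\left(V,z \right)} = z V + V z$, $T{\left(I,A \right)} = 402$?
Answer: $237629346750$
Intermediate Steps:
$n{\left(V,z \right)} = 2 V z$ ($n{\left(V,z \right)} = V z + V z = 2 V z$)
$f{\left(d \right)} = - 40 d$ ($f{\left(d \right)} = 2 d \left(-20\right) = - 40 d$)
$\left(474010 + f{\left(-329 \right)}\right) \left(T{\left(-533,-39 \right)} + 487373\right) = \left(474010 - -13160\right) \left(402 + 487373\right) = \left(474010 + 13160\right) 487775 = 487170 \cdot 487775 = 237629346750$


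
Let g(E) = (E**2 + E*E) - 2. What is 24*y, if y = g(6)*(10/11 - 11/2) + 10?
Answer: -82200/11 ≈ -7472.7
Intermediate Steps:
g(E) = -2 + 2*E**2 (g(E) = (E**2 + E**2) - 2 = 2*E**2 - 2 = -2 + 2*E**2)
y = -3425/11 (y = (-2 + 2*6**2)*(10/11 - 11/2) + 10 = (-2 + 2*36)*(10*(1/11) - 11*1/2) + 10 = (-2 + 72)*(10/11 - 11/2) + 10 = 70*(-101/22) + 10 = -3535/11 + 10 = -3425/11 ≈ -311.36)
24*y = 24*(-3425/11) = -82200/11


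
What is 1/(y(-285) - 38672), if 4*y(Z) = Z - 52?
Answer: -4/155025 ≈ -2.5802e-5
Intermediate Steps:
y(Z) = -13 + Z/4 (y(Z) = (Z - 52)/4 = (-52 + Z)/4 = -13 + Z/4)
1/(y(-285) - 38672) = 1/((-13 + (1/4)*(-285)) - 38672) = 1/((-13 - 285/4) - 38672) = 1/(-337/4 - 38672) = 1/(-155025/4) = -4/155025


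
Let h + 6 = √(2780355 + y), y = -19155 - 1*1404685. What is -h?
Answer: 6 - √1356515 ≈ -1158.7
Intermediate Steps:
y = -1423840 (y = -19155 - 1404685 = -1423840)
h = -6 + √1356515 (h = -6 + √(2780355 - 1423840) = -6 + √1356515 ≈ 1158.7)
-h = -(-6 + √1356515) = 6 - √1356515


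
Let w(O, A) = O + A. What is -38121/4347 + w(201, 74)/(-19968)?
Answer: -84710617/9644544 ≈ -8.7833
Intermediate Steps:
w(O, A) = A + O
-38121/4347 + w(201, 74)/(-19968) = -38121/4347 + (74 + 201)/(-19968) = -38121*1/4347 + 275*(-1/19968) = -12707/1449 - 275/19968 = -84710617/9644544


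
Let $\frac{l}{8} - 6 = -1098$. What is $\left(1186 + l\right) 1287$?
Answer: $-9716850$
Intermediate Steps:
$l = -8736$ ($l = 48 + 8 \left(-1098\right) = 48 - 8784 = -8736$)
$\left(1186 + l\right) 1287 = \left(1186 - 8736\right) 1287 = \left(-7550\right) 1287 = -9716850$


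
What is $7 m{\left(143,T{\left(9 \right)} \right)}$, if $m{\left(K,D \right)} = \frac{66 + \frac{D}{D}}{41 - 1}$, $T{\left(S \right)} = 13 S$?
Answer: $\frac{469}{40} \approx 11.725$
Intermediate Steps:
$m{\left(K,D \right)} = \frac{67}{40}$ ($m{\left(K,D \right)} = \frac{66 + 1}{40} = 67 \cdot \frac{1}{40} = \frac{67}{40}$)
$7 m{\left(143,T{\left(9 \right)} \right)} = 7 \cdot \frac{67}{40} = \frac{469}{40}$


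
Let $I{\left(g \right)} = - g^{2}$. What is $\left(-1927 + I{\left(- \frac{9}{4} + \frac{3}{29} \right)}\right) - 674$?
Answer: $- \frac{35061057}{13456} \approx -2605.6$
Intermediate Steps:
$\left(-1927 + I{\left(- \frac{9}{4} + \frac{3}{29} \right)}\right) - 674 = \left(-1927 - \left(- \frac{9}{4} + \frac{3}{29}\right)^{2}\right) - 674 = \left(-1927 - \left(- \frac{249}{116}\right)^{2}\right) - 674 = \left(-1927 - \frac{62001}{13456}\right) - 674 = - \frac{25991713}{13456} - 674 = - \frac{35061057}{13456}$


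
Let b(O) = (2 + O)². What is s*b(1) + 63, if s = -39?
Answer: -288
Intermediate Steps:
s*b(1) + 63 = -39*(2 + 1)² + 63 = -39*3² + 63 = -39*9 + 63 = -351 + 63 = -288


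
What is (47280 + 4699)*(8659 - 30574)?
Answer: -1139119785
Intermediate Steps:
(47280 + 4699)*(8659 - 30574) = 51979*(-21915) = -1139119785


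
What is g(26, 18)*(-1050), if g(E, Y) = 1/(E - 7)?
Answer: -1050/19 ≈ -55.263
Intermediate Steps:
g(E, Y) = 1/(-7 + E)
g(26, 18)*(-1050) = -1050/(-7 + 26) = -1050/19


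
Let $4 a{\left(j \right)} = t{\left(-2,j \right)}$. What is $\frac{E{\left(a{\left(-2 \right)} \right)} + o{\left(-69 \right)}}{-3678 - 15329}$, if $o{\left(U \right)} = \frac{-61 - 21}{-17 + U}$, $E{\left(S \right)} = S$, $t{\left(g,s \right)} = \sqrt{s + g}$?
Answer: $- \frac{41}{817301} - \frac{i}{38014} \approx -5.0165 \cdot 10^{-5} - 2.6306 \cdot 10^{-5} i$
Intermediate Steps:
$t{\left(g,s \right)} = \sqrt{g + s}$
$a{\left(j \right)} = \frac{\sqrt{-2 + j}}{4}$
$o{\left(U \right)} = - \frac{82}{-17 + U}$
$\frac{E{\left(a{\left(-2 \right)} \right)} + o{\left(-69 \right)}}{-3678 - 15329} = \frac{\frac{\sqrt{-2 - 2}}{4} - \frac{82}{-17 - 69}}{-3678 - 15329} = \frac{\frac{\sqrt{-4}}{4} - \frac{82}{-86}}{-19007} = \left(\frac{2 i}{4} - - \frac{41}{43}\right) \left(- \frac{1}{19007}\right) = \left(\frac{i}{2} + \frac{41}{43}\right) \left(- \frac{1}{19007}\right) = \left(\frac{41}{43} + \frac{i}{2}\right) \left(- \frac{1}{19007}\right) = - \frac{41}{817301} - \frac{i}{38014}$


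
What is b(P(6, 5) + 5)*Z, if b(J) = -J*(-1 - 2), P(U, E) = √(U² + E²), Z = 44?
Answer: 660 + 132*√61 ≈ 1691.0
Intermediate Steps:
P(U, E) = √(E² + U²)
b(J) = 3*J (b(J) = -J*(-3) = -(-3)*J = 3*J)
b(P(6, 5) + 5)*Z = (3*(√(5² + 6²) + 5))*44 = (3*(√(25 + 36) + 5))*44 = (3*(√61 + 5))*44 = (3*(5 + √61))*44 = (15 + 3*√61)*44 = 660 + 132*√61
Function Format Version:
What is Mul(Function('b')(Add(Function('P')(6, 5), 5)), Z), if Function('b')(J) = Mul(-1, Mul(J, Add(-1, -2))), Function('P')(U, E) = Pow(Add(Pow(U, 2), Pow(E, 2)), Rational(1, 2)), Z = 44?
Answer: Add(660, Mul(132, Pow(61, Rational(1, 2)))) ≈ 1691.0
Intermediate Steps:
Function('P')(U, E) = Pow(Add(Pow(E, 2), Pow(U, 2)), Rational(1, 2))
Function('b')(J) = Mul(3, J) (Function('b')(J) = Mul(-1, Mul(J, -3)) = Mul(-1, Mul(-3, J)) = Mul(3, J))
Mul(Function('b')(Add(Function('P')(6, 5), 5)), Z) = Mul(Mul(3, Add(Pow(Add(Pow(5, 2), Pow(6, 2)), Rational(1, 2)), 5)), 44) = Mul(Mul(3, Add(Pow(Add(25, 36), Rational(1, 2)), 5)), 44) = Mul(Mul(3, Add(Pow(61, Rational(1, 2)), 5)), 44) = Mul(Mul(3, Add(5, Pow(61, Rational(1, 2)))), 44) = Mul(Add(15, Mul(3, Pow(61, Rational(1, 2)))), 44) = Add(660, Mul(132, Pow(61, Rational(1, 2))))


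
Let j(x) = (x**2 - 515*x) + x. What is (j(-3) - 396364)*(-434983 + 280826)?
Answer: 60863187641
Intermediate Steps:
j(x) = x**2 - 514*x
(j(-3) - 396364)*(-434983 + 280826) = (-3*(-514 - 3) - 396364)*(-434983 + 280826) = (-3*(-517) - 396364)*(-154157) = (1551 - 396364)*(-154157) = -394813*(-154157) = 60863187641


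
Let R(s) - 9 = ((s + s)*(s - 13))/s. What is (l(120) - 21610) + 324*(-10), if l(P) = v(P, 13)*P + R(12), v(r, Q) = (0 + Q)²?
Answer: -4563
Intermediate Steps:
v(r, Q) = Q²
R(s) = -17 + 2*s (R(s) = 9 + ((s + s)*(s - 13))/s = 9 + ((2*s)*(-13 + s))/s = 9 + (2*s*(-13 + s))/s = 9 + (-26 + 2*s) = -17 + 2*s)
l(P) = 7 + 169*P (l(P) = 13²*P + (-17 + 2*12) = 169*P + (-17 + 24) = 169*P + 7 = 7 + 169*P)
(l(120) - 21610) + 324*(-10) = ((7 + 169*120) - 21610) + 324*(-10) = ((7 + 20280) - 21610) - 3240 = (20287 - 21610) - 3240 = -1323 - 3240 = -4563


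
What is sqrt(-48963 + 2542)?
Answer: I*sqrt(46421) ≈ 215.46*I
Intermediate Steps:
sqrt(-48963 + 2542) = sqrt(-46421) = I*sqrt(46421)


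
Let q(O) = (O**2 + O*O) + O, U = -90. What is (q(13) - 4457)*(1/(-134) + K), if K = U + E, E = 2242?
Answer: -592017451/67 ≈ -8.8361e+6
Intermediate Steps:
q(O) = O + 2*O**2 (q(O) = (O**2 + O**2) + O = 2*O**2 + O = O + 2*O**2)
K = 2152 (K = -90 + 2242 = 2152)
(q(13) - 4457)*(1/(-134) + K) = (13*(1 + 2*13) - 4457)*(1/(-134) + 2152) = (13*(1 + 26) - 4457)*(-1/134 + 2152) = (13*27 - 4457)*(288367/134) = (351 - 4457)*(288367/134) = -4106*288367/134 = -592017451/67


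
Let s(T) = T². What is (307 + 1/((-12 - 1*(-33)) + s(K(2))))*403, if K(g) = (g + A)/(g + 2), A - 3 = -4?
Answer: 41700425/337 ≈ 1.2374e+5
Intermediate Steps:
A = -1 (A = 3 - 4 = -1)
K(g) = (-1 + g)/(2 + g) (K(g) = (g - 1)/(g + 2) = (-1 + g)/(2 + g))
(307 + 1/((-12 - 1*(-33)) + s(K(2))))*403 = (307 + 1/((-12 - 1*(-33)) + ((-1 + 2)/(2 + 2))²))*403 = (307 + 1/((-12 + 33) + (1/4)²))*403 = (307 + 1/(21 + ((¼)*1)²))*403 = (307 + 1/(21 + (¼)²))*403 = (307 + 1/(21 + 1/16))*403 = (307 + 1/(337/16))*403 = (307 + 16/337)*403 = (103475/337)*403 = 41700425/337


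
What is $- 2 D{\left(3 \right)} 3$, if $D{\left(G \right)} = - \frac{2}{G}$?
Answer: $4$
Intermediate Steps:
$- 2 D{\left(3 \right)} 3 = - 2 \left(- \frac{2}{3}\right) 3 = - 2 \left(\left(-2\right) \frac{1}{3}\right) 3 = \left(-2\right) \left(- \frac{2}{3}\right) 3 = \frac{4}{3} \cdot 3 = 4$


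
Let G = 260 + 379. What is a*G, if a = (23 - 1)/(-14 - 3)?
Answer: -14058/17 ≈ -826.94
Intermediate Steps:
a = -22/17 (a = 22/(-17) = 22*(-1/17) = -22/17 ≈ -1.2941)
G = 639
a*G = -22/17*639 = -14058/17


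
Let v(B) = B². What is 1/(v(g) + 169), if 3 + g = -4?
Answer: 1/218 ≈ 0.0045872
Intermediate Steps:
g = -7 (g = -3 - 4 = -7)
1/(v(g) + 169) = 1/((-7)² + 169) = 1/(49 + 169) = 1/218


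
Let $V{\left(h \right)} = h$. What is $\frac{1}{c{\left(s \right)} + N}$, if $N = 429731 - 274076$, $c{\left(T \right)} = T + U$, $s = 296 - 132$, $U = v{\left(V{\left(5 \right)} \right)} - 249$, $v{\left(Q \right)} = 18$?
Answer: $\frac{1}{155588} \approx 6.4272 \cdot 10^{-6}$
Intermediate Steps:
$U = -231$ ($U = 18 - 249 = -231$)
$s = 164$ ($s = 296 - 132 = 164$)
$c{\left(T \right)} = -231 + T$ ($c{\left(T \right)} = T - 231 = -231 + T$)
$N = 155655$ ($N = 429731 - 274076 = 155655$)
$\frac{1}{c{\left(s \right)} + N} = \frac{1}{\left(-231 + 164\right) + 155655} = \frac{1}{-67 + 155655} = \frac{1}{155588}$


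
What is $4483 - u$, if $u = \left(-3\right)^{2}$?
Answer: $4474$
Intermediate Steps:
$u = 9$
$4483 - u = 4483 - 9 = 4474$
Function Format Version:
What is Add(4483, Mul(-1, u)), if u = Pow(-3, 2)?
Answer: 4474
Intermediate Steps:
u = 9
Add(4483, Mul(-1, u)) = Add(4483, Mul(-1, 9)) = Add(4483, -9) = 4474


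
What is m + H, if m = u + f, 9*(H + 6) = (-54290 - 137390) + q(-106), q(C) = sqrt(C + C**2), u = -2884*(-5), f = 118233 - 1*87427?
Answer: 215300/9 + sqrt(11130)/9 ≈ 23934.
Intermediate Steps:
f = 30806 (f = 118233 - 87427 = 30806)
u = 14420
H = -191734/9 + sqrt(11130)/9 (H = -6 + ((-54290 - 137390) + sqrt(-106*(1 - 106)))/9 = -6 + (-191680 + sqrt(-106*(-105)))/9 = -6 + (-191680 + sqrt(11130))/9 = -6 + (-191680/9 + sqrt(11130)/9) = -191734/9 + sqrt(11130)/9 ≈ -21292.)
m = 45226 (m = 14420 + 30806 = 45226)
m + H = 45226 + (-191734/9 + sqrt(11130)/9) = 215300/9 + sqrt(11130)/9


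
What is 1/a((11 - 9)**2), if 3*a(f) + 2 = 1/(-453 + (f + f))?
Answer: -445/297 ≈ -1.4983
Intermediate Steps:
a(f) = -2/3 + 1/(3*(-453 + 2*f)) (a(f) = -2/3 + 1/(3*(-453 + (f + f))) = -2/3 + 1/(3*(-453 + 2*f)))
1/a((11 - 9)**2) = 1/((907 - 4*(11 - 9)**2)/(3*(-453 + 2*(11 - 9)**2))) = 1/((907 - 4*2**2)/(3*(-453 + 2*2**2))) = 1/((907 - 4*4)/(3*(-453 + 2*4))) = 1/((907 - 16)/(3*(-453 + 8))) = 1/((1/3)*891/(-445)) = 1/((1/3)*(-1/445)*891) = 1/(-297/445) = -445/297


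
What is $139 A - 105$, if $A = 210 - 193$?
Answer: $2258$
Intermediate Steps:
$A = 17$ ($A = 210 - 193 = 17$)
$139 A - 105 = 139 \cdot 17 - 105 = 2363 - 105 = 2258$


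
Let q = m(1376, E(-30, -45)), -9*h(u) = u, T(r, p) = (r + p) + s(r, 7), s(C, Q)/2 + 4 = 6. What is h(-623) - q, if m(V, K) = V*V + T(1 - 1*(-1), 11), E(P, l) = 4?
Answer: -17039914/9 ≈ -1.8933e+6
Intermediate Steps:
s(C, Q) = 4 (s(C, Q) = -8 + 2*6 = -8 + 12 = 4)
T(r, p) = 4 + p + r (T(r, p) = (r + p) + 4 = (p + r) + 4 = 4 + p + r)
h(u) = -u/9
m(V, K) = 17 + V**2 (m(V, K) = V*V + (4 + 11 + (1 - 1*(-1))) = V**2 + (4 + 11 + (1 + 1)) = V**2 + (4 + 11 + 2) = V**2 + 17 = 17 + V**2)
q = 1893393 (q = 17 + 1376**2 = 17 + 1893376 = 1893393)
h(-623) - q = -1/9*(-623) - 1*1893393 = 623/9 - 1893393 = -17039914/9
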